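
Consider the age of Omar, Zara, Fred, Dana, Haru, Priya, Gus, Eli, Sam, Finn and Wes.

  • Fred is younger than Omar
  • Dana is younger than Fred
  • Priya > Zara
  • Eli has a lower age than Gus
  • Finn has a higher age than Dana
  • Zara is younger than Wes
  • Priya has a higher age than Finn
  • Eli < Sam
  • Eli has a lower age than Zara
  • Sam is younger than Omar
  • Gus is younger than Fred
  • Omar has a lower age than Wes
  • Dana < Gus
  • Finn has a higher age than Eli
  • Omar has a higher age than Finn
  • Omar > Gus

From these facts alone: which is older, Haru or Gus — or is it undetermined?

Following every chain through Gus: above Gus we get Fred, Omar, Wes; below Gus we get Eli, Dana.
Haru is not reached, and no chain runs the other way from Haru to Gus.
So the given relations leave the order of Gus and Haru undetermined.

undetermined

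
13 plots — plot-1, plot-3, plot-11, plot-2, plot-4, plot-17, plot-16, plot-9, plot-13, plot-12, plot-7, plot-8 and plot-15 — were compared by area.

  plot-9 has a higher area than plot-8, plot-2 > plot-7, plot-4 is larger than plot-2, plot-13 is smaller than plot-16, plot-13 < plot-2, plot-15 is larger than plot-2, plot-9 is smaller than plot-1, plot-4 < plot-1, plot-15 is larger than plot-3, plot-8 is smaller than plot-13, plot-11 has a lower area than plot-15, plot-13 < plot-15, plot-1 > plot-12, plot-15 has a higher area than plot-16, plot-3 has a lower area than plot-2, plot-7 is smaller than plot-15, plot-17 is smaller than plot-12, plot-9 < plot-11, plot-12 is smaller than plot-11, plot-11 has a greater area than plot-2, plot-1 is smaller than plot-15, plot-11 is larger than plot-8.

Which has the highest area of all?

plot-7 is not greatest since plot-7 < plot-2; plot-3 is not greatest since plot-3 < plot-15; plot-17 is not greatest since plot-17 < plot-12; plot-12 is not greatest since plot-12 < plot-1; plot-8 is not greatest since plot-8 < plot-11; plot-9 is not greatest since plot-9 < plot-1; plot-13 is not greatest since plot-13 < plot-15; plot-2 is not greatest since plot-2 < plot-11; plot-4 is not greatest since plot-4 < plot-1; plot-11 is not greatest since plot-11 < plot-15; plot-1 is not greatest since plot-1 < plot-15; plot-16 is not greatest since plot-16 < plot-15.
Only plot-15 has nothing above it, so plot-15 is the highest area.

plot-15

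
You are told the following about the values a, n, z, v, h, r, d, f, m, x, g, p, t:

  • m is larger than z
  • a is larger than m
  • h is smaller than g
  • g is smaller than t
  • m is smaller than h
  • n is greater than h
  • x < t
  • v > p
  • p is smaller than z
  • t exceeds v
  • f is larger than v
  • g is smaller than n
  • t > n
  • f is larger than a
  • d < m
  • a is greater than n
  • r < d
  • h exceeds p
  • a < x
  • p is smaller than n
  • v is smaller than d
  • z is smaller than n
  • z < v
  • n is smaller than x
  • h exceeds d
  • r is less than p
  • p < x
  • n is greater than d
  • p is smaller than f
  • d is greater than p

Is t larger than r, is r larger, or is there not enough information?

Chaining the given relations: r < p < z < v < d < m < h < g < n < a < x < t.
So t is larger.

t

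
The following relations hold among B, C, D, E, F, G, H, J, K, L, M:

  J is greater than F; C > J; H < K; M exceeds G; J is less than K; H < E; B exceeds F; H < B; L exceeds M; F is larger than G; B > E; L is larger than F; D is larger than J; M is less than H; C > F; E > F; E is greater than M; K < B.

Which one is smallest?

G

F is not least since G < F; J is not least since F < J; M is not least since G < M; D is not least since J < D; H is not least since M < H; L is not least since M < L; E is not least since M < E; K is not least since H < K; C is not least since J < C; B is not least since E < B.
Only G has nothing below it, so G is the smallest.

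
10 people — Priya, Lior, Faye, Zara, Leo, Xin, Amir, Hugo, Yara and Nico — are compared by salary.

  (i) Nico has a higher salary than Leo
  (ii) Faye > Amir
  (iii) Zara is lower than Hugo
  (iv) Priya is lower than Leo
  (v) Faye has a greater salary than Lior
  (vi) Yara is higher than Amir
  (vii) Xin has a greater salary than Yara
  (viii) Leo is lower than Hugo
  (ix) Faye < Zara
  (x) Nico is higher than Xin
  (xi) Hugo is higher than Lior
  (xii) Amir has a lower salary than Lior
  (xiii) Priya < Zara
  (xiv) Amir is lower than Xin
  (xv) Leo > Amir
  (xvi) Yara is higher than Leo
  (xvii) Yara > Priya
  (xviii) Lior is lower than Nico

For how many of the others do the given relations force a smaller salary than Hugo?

Directly below Hugo: Lior, Leo, Zara.
One step further: Amir, Priya, Faye (6 so far).
No other element is forced below Hugo by the given relations, so the count is 6.

6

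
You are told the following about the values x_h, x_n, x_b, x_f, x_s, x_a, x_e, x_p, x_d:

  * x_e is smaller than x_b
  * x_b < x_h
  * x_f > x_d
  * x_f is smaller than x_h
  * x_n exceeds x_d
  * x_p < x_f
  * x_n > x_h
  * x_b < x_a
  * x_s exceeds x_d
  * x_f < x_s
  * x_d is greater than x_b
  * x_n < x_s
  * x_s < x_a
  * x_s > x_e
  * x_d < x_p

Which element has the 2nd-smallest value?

Chaining the given pairs: x_e < x_b < x_d < x_p < x_f < x_h < x_n < x_s < x_a.
Counting 2 from the smallest end gives x_b.

x_b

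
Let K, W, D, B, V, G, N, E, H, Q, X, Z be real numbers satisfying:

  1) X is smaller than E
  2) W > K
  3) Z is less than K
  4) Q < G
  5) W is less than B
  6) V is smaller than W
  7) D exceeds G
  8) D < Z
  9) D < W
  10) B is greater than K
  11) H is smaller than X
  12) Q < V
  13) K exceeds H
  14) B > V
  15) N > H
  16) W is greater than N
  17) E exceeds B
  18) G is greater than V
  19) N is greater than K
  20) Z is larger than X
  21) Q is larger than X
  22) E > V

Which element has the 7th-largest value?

D

Chaining the given pairs: H < X < Q < V < G < D < Z < K < N < W < B < E.
The 7th largest is D.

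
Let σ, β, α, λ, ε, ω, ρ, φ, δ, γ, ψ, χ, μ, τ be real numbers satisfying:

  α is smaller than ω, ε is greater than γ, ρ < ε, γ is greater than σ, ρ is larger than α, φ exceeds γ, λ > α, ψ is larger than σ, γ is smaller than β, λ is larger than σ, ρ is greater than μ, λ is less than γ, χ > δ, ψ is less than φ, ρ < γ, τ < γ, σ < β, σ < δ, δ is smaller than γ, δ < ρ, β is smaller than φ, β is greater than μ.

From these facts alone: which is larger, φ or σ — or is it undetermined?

φ

Chaining the given relations: σ < δ < ρ < γ < β < φ.
So φ is larger.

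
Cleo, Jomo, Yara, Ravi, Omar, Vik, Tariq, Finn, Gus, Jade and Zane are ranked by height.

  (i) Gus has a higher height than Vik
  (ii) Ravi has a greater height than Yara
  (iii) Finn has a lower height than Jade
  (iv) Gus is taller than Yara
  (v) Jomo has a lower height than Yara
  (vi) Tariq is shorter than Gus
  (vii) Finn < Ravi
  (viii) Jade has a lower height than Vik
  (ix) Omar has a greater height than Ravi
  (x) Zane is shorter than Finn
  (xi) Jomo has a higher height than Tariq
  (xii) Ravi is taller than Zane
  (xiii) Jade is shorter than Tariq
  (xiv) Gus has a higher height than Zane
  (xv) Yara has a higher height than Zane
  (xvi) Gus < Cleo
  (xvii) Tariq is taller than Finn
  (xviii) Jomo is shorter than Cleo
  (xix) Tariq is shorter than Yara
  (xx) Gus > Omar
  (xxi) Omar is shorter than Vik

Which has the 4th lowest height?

Tariq

Chaining the given pairs: Zane < Finn < Jade < Tariq < Jomo < Yara < Ravi < Omar < Vik < Gus < Cleo.
Counting 4 from the smallest end gives Tariq.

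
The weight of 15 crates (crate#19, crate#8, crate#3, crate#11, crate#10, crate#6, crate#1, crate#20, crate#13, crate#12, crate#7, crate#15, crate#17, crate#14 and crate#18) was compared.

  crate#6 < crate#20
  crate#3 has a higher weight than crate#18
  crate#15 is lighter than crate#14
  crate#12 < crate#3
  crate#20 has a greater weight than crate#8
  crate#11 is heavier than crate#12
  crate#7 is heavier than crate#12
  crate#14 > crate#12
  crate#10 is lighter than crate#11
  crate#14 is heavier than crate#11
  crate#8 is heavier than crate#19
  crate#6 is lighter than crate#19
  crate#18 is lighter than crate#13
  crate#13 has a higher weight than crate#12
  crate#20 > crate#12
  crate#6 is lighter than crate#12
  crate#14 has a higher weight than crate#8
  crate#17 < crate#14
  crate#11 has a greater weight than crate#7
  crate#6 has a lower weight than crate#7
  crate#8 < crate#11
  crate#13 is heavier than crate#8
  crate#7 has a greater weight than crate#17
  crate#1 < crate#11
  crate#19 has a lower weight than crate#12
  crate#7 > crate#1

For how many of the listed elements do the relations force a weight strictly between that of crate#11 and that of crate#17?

The relations place crate#17 below crate#11. An element lies strictly between them when it is forced above crate#17 and also forced below crate#11.
Above crate#17: {crate#7, crate#14}. Below crate#11: {crate#6, crate#19, crate#12, crate#1, crate#7, crate#10, crate#8}.
Intersection: {crate#7} — 1.

1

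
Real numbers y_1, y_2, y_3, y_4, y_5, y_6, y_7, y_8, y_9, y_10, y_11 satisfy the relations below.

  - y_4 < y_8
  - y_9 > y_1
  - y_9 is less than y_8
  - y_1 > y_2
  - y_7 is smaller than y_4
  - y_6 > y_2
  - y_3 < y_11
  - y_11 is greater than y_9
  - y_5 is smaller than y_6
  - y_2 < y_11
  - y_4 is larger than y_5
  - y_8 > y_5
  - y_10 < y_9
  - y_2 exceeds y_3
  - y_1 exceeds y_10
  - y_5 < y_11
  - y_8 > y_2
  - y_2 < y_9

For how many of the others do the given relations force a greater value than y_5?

From y_5 the given relations immediately reach y_6, y_4, y_11, y_8.
No other element is forced above y_5 by the given relations, so the count is 4.

4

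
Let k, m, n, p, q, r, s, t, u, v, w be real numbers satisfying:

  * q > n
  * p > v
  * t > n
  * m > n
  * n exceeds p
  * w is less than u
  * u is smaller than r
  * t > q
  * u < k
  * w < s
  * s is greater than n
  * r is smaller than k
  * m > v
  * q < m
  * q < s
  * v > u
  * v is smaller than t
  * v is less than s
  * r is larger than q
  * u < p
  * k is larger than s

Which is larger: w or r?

r

Chaining the given relations: w < u < v < p < n < q < r.
So w < r; r is the larger of the two.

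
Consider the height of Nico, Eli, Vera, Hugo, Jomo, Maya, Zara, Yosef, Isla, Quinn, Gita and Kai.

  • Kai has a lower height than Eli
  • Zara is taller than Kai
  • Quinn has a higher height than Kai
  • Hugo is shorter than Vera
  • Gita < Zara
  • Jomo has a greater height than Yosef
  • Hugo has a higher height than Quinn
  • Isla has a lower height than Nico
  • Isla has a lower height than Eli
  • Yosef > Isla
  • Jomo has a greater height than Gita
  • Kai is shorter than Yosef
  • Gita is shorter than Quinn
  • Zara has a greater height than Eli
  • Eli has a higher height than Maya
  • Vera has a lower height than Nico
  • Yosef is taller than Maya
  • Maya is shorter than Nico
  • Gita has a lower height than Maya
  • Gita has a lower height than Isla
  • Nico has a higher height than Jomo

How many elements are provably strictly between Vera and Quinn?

1

Chaining upward from Quinn reaches: Hugo, Nico.
Chaining downward from Vera reaches: Gita, Kai, Hugo.
Strictly between Quinn and Vera are those in both lists: Hugo — 1 element.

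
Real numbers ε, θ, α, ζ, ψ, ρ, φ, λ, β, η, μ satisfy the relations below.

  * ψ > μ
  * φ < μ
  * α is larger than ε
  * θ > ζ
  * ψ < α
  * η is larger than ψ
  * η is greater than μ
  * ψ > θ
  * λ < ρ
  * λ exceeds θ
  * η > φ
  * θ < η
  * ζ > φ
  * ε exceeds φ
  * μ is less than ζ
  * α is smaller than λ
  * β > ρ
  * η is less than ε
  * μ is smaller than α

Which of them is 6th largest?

η

Piecing the relations together gives one ordering: φ < μ < ζ < θ < ψ < η < ε < α < λ < ρ < β.
The 6th largest is η.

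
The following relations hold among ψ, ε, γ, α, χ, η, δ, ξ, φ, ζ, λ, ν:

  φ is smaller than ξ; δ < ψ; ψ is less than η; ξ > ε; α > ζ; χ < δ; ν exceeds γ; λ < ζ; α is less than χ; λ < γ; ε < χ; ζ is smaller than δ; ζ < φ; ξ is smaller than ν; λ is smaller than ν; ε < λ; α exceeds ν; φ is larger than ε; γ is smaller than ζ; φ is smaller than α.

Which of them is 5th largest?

Piecing the relations together gives one ordering: ε < λ < γ < ζ < φ < ξ < ν < α < χ < δ < ψ < η.
Counting 5 from the largest end gives α.

α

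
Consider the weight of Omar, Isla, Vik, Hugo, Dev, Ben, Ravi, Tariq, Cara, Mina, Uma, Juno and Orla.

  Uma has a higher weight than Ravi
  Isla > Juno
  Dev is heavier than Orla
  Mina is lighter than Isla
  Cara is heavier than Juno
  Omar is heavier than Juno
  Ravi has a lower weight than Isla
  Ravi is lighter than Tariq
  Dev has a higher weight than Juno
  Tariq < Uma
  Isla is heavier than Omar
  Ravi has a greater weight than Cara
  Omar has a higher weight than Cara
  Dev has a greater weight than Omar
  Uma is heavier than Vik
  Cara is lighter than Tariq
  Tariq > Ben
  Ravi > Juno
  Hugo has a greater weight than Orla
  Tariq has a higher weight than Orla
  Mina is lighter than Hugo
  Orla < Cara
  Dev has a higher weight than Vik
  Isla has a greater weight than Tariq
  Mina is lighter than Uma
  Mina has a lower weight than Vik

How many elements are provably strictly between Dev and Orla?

2

Chaining upward from Orla reaches: Cara, Hugo, Ravi, Tariq, Omar, Uma, Isla.
Chaining downward from Dev reaches: Juno, Cara, Mina, Vik, Omar.
Strictly between Orla and Dev are those in both lists: Cara, Omar — 2 elements.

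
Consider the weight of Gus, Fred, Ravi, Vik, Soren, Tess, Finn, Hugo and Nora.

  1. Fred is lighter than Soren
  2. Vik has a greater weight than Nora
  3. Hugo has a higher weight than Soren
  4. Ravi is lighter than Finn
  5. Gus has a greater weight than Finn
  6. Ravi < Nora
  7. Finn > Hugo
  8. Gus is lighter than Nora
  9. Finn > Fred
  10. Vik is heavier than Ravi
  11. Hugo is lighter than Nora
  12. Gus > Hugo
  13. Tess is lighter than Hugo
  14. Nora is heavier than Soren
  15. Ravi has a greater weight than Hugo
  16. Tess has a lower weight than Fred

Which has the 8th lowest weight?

Nora

Chaining the given pairs: Tess < Fred < Soren < Hugo < Ravi < Finn < Gus < Nora < Vik.
The 8th smallest is Nora.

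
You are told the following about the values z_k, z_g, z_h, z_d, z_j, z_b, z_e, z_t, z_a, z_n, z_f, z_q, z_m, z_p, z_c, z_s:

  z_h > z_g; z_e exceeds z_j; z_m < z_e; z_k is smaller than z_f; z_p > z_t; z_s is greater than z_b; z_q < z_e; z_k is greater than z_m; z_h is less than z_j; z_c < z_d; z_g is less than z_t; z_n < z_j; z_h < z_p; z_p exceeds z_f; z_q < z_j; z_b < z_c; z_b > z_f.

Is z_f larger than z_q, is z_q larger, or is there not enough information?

Following every chain through z_f: above z_f we get z_b, z_c, z_p, z_s, z_d; below z_f we get z_m, z_k.
z_q is not reached, and no chain runs the other way from z_q to z_f.
So the given relations leave the order of z_f and z_q undetermined.

undetermined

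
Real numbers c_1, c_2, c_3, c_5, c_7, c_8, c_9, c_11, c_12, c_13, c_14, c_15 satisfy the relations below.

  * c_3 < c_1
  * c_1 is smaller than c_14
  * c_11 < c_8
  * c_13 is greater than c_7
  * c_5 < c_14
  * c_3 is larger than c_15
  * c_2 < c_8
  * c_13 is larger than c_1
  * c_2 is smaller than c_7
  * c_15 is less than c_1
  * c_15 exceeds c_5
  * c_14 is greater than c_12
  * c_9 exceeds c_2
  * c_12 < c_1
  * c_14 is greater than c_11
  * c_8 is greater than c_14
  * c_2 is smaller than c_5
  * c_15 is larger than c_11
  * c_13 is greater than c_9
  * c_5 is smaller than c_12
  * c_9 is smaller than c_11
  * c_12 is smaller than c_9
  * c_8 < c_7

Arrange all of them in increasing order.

The consecutive links are each given: c_2 < c_5; c_5 < c_12; c_12 < c_9; c_9 < c_11; c_11 < c_15; c_15 < c_3; c_3 < c_1; c_1 < c_14; c_14 < c_8; c_8 < c_7; c_7 < c_13.

c_2 < c_5 < c_12 < c_9 < c_11 < c_15 < c_3 < c_1 < c_14 < c_8 < c_7 < c_13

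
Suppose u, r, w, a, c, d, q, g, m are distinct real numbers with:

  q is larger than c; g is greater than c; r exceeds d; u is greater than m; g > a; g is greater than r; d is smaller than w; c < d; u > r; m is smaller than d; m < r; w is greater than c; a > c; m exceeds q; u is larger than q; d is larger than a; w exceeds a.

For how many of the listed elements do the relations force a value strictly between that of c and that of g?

The relations place c below g. An element lies strictly between them when it is forced above c and also forced below g.
Above c: {q, a, m, d, r, w, u}. Below g: {q, a, m, d, r}.
Intersection: {q, a, m, d, r} — 5.

5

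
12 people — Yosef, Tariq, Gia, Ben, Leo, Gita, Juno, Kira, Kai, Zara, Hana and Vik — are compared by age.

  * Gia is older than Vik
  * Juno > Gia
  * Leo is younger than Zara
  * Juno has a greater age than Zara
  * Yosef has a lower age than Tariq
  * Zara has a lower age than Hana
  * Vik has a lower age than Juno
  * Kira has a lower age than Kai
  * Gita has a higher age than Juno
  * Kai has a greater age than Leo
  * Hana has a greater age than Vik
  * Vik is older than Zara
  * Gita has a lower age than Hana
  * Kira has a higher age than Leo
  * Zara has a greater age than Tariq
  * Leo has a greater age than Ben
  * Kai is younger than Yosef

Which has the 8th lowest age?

Piecing the relations together gives one ordering: Ben < Leo < Kira < Kai < Yosef < Tariq < Zara < Vik < Gia < Juno < Gita < Hana.
The 8th smallest is Vik.

Vik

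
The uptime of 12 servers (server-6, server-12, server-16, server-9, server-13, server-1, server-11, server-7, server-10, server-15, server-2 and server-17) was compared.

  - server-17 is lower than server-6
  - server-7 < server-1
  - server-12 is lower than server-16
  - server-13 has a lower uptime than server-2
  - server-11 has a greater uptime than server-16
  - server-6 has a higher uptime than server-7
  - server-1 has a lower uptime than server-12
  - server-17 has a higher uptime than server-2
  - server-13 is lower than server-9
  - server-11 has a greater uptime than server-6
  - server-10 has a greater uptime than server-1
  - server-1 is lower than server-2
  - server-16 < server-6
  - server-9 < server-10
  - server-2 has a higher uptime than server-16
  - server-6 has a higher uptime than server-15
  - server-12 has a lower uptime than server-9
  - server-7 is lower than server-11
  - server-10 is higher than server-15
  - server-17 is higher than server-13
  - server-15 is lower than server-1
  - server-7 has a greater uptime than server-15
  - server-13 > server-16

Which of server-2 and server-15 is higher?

server-2

Following the relations from server-15: server-15 < server-7 < server-1 < server-12 < server-16 < server-13 < server-2.
So server-15 < server-2; server-2 is the higher of the two.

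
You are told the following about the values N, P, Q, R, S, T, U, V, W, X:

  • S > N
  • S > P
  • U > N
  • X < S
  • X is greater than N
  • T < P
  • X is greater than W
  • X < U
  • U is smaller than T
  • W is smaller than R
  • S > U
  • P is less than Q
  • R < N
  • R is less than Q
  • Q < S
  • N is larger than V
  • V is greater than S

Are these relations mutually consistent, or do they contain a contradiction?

inconsistent

We have V < N stated directly, yet also N < X < U < T < P < Q < S < V by chaining the others — so N < V. Contradiction.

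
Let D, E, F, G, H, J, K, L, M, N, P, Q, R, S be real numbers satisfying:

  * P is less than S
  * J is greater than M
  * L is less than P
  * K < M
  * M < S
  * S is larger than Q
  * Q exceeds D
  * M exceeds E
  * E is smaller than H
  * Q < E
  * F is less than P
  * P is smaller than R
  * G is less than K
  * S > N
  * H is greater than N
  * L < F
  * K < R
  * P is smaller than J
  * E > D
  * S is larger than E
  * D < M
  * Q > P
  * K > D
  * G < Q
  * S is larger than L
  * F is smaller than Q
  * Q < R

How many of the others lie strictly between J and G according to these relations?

4

Chaining upward from G reaches: K, Q, R, E, M, S, H.
Chaining downward from J reaches: D, L, F, K, P, Q, E, M.
Strictly between G and J are those in both lists: K, Q, E, M — 4 elements.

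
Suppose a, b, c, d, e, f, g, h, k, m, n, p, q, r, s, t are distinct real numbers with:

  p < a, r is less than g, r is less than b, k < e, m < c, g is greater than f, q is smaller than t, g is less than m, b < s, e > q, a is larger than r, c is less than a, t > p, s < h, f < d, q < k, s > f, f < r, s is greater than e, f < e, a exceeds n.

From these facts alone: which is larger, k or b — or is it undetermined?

Following every chain through k: above k we get e, s, h; below k we get q.
b is not reached, and no chain runs the other way from b to k.
So the given relations leave the order of k and b undetermined.

undetermined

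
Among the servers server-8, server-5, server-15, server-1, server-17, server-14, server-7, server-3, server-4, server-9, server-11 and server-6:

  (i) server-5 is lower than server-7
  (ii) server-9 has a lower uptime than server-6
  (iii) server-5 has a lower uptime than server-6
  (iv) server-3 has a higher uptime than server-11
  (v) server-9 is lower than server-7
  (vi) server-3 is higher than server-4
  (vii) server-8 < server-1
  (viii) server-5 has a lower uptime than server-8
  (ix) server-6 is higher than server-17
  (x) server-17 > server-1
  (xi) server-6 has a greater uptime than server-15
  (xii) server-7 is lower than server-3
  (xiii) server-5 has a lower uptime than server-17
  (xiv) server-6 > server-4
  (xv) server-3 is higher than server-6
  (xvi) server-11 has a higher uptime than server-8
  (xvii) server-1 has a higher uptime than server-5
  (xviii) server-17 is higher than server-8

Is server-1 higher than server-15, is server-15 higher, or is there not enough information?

undetermined

Following every chain through server-1: above server-1 we get server-17, server-6, server-3; below server-1 we get server-5, server-8.
server-15 is not reached, and no chain runs the other way from server-15 to server-1.
So the given relations leave the order of server-1 and server-15 undetermined.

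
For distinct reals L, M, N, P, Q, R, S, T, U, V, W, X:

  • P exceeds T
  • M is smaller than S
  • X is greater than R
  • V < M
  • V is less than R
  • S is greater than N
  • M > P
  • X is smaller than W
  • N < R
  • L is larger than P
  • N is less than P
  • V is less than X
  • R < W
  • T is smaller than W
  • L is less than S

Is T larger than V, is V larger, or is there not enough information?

Following every chain through V: above V we get R, X, W, M, S.
T is not reached, and no chain runs the other way from T to V.
So the given relations leave the order of V and T undetermined.

undetermined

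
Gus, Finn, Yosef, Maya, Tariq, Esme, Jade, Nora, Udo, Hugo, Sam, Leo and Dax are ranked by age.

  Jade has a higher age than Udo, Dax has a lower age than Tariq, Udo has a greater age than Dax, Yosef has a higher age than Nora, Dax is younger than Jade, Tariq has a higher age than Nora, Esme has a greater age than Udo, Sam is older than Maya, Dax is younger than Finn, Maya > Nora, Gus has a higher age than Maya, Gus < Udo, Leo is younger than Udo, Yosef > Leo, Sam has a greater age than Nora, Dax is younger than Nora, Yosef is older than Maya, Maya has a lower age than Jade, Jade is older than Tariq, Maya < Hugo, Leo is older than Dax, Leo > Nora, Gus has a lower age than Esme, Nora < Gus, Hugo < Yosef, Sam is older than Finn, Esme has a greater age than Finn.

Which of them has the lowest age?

Dax

Chaining upward from Dax: directly above it, Nora, Finn, Leo, Udo, Tariq, Jade; then Maya, Gus, Yosef, Sam, Esme; then Hugo.
That covers every other element, and nothing is given below Dax, so Dax is the lowest age.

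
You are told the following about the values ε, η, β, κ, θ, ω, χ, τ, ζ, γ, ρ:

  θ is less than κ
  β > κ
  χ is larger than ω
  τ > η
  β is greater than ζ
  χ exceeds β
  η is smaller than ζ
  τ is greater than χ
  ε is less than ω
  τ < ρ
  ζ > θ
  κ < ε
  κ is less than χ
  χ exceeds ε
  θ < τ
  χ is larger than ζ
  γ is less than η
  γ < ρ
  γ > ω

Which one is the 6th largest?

The consecutive relations fix a unique order: θ < κ < ε < ω < γ < η < ζ < β < χ < τ < ρ.
Counting 6 from the largest end gives η.

η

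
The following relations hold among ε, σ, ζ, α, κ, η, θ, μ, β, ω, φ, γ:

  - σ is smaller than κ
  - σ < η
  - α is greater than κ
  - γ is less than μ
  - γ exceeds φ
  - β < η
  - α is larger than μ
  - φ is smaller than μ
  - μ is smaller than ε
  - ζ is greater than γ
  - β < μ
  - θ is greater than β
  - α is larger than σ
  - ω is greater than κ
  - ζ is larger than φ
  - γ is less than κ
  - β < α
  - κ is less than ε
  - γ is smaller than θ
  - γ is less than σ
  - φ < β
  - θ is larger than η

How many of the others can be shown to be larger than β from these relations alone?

5

The elements the relations force above β are μ, ε, η, θ, α — no chain reaches any other.
That is 5.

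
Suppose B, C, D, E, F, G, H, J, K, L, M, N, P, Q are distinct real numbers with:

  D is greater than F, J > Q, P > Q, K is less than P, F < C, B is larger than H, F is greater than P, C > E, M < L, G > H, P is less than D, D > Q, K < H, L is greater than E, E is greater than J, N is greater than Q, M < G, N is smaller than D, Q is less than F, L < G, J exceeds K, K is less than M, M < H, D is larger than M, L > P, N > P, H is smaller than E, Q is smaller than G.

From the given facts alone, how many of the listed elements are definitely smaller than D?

6

From D the given relations immediately reach Q, M, P, F, N.
From those, K — 6 in total.
No other element is forced below D by the given relations, so the count is 6.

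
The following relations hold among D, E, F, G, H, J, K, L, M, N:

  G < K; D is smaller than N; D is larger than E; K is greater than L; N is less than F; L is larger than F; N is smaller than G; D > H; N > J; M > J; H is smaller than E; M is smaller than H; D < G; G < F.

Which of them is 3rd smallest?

H

Piecing the relations together gives one ordering: J < M < H < E < D < N < G < F < L < K.
Counting 3 from the smallest end gives H.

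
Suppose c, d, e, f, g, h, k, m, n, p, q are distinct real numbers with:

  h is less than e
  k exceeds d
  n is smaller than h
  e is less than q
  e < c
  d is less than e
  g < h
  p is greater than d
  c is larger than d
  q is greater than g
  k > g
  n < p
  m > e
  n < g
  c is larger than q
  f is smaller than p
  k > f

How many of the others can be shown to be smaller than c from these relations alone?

6

From c the given relations immediately reach d, e, q.
From those, g, h — 5 in total.
From those, n — 6 in total.
Nothing else is reachable below c; 6 in all.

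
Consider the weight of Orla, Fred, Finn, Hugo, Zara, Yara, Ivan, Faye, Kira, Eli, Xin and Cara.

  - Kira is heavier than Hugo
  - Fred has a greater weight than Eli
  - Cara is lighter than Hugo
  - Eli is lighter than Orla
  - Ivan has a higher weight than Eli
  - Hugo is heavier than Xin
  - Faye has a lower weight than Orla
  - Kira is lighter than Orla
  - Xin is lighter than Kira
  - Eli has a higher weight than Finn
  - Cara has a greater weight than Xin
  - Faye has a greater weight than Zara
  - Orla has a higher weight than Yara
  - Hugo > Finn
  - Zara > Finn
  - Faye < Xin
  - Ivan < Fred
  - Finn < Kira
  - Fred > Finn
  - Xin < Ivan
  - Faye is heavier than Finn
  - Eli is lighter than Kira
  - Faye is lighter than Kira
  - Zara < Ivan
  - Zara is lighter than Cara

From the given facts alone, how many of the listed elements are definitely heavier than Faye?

7

The elements the relations force above Faye are Xin, Ivan, Cara, Hugo, Kira, Orla, Fred — no chain reaches any other.
That is 7.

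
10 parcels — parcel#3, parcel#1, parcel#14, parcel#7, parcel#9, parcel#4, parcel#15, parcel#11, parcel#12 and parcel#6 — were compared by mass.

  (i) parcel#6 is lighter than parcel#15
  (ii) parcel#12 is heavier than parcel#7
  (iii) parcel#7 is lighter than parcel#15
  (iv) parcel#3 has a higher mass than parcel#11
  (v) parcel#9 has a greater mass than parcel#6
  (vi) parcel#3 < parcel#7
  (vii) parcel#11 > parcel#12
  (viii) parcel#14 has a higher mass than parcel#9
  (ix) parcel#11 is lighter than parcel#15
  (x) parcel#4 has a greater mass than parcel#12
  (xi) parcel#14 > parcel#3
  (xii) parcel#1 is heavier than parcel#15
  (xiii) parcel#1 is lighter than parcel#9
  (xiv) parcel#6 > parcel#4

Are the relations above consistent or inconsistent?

We have parcel#12 < parcel#11 stated directly, yet also parcel#11 < parcel#3 < parcel#7 < parcel#12 by chaining the others — so parcel#11 < parcel#12. Contradiction.

inconsistent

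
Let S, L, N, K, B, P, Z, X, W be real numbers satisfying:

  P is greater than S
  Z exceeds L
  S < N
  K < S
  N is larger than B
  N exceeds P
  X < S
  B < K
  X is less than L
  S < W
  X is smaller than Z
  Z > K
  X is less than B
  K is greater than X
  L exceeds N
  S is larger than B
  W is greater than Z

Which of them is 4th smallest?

The consecutive relations fix a unique order: X < B < K < S < P < N < L < Z < W.
Counting 4 from the smallest end gives S.

S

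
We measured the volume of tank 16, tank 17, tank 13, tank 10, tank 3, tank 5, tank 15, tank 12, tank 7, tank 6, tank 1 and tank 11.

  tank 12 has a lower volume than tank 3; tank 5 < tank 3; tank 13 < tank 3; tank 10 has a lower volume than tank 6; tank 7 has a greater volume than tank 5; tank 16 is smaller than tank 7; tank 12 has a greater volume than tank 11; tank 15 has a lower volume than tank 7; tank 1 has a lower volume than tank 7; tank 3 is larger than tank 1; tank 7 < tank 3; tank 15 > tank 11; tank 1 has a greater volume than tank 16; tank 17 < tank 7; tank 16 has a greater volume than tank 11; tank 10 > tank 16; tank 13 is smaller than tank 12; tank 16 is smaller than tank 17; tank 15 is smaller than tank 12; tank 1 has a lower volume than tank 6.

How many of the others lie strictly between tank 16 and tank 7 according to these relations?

2

Chaining upward from tank 16 reaches: tank 10, tank 1, tank 6, tank 17, tank 3.
Chaining downward from tank 7 reaches: tank 11, tank 1, tank 17, tank 15, tank 5.
Strictly between tank 16 and tank 7 are those in both lists: tank 1, tank 17 — 2 elements.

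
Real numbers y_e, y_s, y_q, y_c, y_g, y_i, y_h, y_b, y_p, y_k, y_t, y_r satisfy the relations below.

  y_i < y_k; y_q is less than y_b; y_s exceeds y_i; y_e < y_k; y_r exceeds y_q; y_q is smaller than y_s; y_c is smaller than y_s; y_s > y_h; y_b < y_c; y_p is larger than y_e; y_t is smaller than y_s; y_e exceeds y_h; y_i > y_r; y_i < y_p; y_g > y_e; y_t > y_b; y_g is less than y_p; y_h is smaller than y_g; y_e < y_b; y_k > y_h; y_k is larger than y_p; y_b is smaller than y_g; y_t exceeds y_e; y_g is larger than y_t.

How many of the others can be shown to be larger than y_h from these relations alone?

From y_h the given relations immediately reach y_e, y_s, y_g, y_k.
From those, y_b, y_t, y_p — 7 in total.
From those, y_c — 8 in total.
Nothing else is reachable above y_h; 8 in all.

8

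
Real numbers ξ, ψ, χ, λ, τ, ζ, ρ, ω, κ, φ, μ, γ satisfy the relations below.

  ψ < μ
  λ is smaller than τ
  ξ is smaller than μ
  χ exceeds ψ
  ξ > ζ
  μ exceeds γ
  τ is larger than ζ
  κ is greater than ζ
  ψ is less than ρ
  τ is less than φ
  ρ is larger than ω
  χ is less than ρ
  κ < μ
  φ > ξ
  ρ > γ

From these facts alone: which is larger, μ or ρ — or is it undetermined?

undetermined

Following every chain through ρ: below ρ we get γ, ψ, ω, χ.
μ is not reached, and no chain runs the other way from μ to ρ.
So the given relations leave the order of ρ and μ undetermined.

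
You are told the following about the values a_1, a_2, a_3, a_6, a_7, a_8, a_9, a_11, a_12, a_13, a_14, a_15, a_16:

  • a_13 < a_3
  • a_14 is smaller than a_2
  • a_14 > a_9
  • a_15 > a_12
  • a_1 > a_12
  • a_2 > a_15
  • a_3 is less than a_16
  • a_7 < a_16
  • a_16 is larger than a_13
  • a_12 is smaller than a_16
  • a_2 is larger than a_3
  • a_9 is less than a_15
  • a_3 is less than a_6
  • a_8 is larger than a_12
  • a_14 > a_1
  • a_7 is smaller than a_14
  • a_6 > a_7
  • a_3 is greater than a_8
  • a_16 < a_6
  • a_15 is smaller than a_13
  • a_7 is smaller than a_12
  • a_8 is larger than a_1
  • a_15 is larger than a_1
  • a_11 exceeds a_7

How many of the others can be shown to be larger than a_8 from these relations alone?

Directly above a_8: a_3.
One step further: a_16, a_2, a_6 (4 so far).
Nothing else is reachable above a_8; 4 in all.

4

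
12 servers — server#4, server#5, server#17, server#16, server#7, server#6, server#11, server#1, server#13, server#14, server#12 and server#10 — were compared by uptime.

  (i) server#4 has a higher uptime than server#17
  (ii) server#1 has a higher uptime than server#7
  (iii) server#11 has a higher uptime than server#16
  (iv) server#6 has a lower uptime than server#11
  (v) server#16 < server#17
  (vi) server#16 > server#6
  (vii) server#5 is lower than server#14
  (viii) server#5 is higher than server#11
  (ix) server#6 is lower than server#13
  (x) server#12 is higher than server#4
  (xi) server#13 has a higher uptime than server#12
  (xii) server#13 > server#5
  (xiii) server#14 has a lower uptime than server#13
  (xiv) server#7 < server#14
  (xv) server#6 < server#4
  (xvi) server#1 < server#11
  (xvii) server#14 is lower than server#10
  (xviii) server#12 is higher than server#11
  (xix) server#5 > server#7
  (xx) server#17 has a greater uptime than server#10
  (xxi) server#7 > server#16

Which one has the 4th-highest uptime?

server#17

Piecing the relations together gives one ordering: server#6 < server#16 < server#7 < server#1 < server#11 < server#5 < server#14 < server#10 < server#17 < server#4 < server#12 < server#13.
The 4th largest is server#17.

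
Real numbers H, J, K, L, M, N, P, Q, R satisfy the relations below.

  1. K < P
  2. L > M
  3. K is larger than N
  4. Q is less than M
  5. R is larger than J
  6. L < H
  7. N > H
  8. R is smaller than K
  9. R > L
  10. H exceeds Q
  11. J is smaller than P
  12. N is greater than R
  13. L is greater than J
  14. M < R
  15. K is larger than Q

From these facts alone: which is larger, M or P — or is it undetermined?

The relevant relations are M < L; L < H; H < N; N < K; K < P.
Together: M < L < H < N < K < P.
So P is larger.

P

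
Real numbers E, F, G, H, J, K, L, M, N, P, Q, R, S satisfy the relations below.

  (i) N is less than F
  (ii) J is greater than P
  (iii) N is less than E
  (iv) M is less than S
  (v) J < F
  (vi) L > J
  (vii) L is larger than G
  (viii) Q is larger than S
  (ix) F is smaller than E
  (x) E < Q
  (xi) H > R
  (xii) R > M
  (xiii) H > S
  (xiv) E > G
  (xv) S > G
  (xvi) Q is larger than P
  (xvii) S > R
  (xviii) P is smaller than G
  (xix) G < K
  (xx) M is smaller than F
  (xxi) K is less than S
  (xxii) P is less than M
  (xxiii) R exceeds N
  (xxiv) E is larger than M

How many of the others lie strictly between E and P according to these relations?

Chaining upward from P reaches: J, M, G, K, R, F, S, H, L, Q.
Chaining downward from E reaches: J, M, N, G, F.
Strictly between P and E are those in both lists: J, M, G, F — 4 elements.

4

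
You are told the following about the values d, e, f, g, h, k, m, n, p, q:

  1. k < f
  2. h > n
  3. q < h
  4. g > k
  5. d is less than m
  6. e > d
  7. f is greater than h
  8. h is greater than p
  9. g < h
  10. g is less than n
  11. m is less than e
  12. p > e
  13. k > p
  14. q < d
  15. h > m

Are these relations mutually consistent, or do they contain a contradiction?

consistent

Every relation is compatible with q < d < m < e < p < k < g < n < h < f; the set is consistent.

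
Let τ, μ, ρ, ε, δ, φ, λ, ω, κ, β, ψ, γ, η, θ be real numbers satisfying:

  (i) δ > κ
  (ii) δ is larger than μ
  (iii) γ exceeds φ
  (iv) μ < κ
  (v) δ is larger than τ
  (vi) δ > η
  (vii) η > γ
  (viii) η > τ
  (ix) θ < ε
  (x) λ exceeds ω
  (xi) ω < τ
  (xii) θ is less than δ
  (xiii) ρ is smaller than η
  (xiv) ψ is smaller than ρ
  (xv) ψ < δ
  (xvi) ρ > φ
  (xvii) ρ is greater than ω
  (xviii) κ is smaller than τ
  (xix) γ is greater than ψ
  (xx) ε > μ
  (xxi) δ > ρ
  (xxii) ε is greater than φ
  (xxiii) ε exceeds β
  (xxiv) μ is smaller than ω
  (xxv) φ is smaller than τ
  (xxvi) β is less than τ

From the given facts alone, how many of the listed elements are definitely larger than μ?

8

Directly above μ: ω, κ, ε, δ.
One step further: ρ, λ, τ (7 so far).
One step further: η (8 so far).
No other element is forced above μ by the given relations, so the count is 8.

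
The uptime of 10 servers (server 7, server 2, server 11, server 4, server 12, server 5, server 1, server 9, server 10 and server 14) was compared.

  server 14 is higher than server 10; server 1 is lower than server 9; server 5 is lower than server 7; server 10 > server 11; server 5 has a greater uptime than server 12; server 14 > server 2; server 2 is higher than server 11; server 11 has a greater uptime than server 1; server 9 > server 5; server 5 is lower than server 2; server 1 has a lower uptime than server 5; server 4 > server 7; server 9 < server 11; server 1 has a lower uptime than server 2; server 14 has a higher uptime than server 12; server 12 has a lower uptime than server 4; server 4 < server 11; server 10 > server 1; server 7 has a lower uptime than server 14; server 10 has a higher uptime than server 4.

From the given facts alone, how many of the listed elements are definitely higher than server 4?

4

The elements the relations force above server 4 are server 11, server 10, server 2, server 14 — no chain reaches any other.
That is 4.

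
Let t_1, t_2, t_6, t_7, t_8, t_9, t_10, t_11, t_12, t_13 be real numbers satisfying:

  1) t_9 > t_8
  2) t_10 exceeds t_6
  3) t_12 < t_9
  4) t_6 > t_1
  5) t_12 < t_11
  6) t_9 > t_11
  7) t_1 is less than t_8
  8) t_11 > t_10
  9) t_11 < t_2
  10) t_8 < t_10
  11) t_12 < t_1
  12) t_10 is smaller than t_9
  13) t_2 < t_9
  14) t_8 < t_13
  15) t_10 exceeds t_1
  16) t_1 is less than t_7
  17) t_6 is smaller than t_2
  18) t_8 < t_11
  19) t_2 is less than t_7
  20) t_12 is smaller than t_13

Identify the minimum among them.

t_12

Chaining upward from t_12: directly above it, t_1, t_11, t_13, t_9; then t_8, t_6, t_10, t_2, t_7.
That covers every other element, and nothing is given below t_12, so t_12 is the minimum.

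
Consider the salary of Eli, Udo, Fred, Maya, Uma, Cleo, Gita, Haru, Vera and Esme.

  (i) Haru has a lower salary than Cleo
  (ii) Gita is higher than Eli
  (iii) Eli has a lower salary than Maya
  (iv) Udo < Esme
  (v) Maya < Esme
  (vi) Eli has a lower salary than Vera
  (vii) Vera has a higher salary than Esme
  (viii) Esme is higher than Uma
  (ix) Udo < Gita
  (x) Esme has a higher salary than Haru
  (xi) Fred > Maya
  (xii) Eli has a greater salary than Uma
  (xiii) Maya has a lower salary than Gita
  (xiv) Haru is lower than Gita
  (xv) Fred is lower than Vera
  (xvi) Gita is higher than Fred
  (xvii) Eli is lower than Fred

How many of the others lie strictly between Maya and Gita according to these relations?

The relations place Maya below Gita. An element lies strictly between them when it is forced above Maya and also forced below Gita.
Above Maya: {Fred, Esme, Vera}. Below Gita: {Uma, Haru, Eli, Udo, Fred}.
Intersection: {Fred} — 1.

1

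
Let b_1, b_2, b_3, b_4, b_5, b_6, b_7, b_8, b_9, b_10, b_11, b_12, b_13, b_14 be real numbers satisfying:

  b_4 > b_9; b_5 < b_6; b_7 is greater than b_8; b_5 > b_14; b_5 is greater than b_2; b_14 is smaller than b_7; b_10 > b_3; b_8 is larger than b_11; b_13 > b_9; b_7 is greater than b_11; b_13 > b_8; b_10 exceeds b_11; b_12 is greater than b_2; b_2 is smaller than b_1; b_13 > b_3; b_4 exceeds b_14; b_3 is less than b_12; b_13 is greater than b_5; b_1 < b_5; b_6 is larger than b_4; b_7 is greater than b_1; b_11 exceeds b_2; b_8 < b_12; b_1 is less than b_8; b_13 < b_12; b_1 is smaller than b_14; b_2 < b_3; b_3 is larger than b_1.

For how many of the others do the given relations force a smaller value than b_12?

9

From b_12 the given relations immediately reach b_2, b_3, b_8, b_13.
From those, b_9, b_1, b_5, b_11 — 8 in total.
From those, b_14 — 9 in total.
Nothing else is reachable below b_12; 9 in all.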